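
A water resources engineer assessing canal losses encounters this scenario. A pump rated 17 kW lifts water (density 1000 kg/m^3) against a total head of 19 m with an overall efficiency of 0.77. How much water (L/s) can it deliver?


Q = (P * 1000 * eta) / (rho * g * H)
  = (17 * 1000 * 0.77) / (1000 * 9.81 * 19)
  = 13090 / 186390
  = 0.07023 m^3/s = 70.23 L/s


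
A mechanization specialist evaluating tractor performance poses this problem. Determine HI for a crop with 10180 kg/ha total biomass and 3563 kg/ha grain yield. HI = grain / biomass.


HI = grain_yield / biomass
   = 3563 / 10180
   = 0.35


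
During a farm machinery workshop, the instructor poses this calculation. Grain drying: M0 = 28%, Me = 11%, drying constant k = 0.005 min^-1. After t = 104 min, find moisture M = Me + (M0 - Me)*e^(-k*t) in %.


M = Me + (M0 - Me) * e^(-k*t)
  = 11 + (28 - 11) * e^(-0.005*104)
  = 11 + 17 * e^(-0.520)
  = 11 + 17 * 0.59452
  = 11 + 10.1068
  = 21.11%


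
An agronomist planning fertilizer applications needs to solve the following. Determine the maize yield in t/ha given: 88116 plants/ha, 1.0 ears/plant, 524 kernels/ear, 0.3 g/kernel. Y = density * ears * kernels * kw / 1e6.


Y = density * ears * kernels * kw
  = 88116 * 1.0 * 524 * 0.3 g/ha
  = 13851835.20 g/ha
  = 13851.84 kg/ha = 13.85 t/ha


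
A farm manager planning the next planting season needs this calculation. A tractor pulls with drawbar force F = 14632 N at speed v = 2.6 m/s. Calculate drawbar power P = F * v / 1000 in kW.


P = F * v / 1000
  = 14632 * 2.6 / 1000
  = 38043.20 / 1000
  = 38.04 kW


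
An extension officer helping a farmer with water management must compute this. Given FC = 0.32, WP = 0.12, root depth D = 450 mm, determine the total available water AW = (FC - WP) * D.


AW = (FC - WP) * D
   = (0.32 - 0.12) * 450
   = 0.20 * 450
   = 90 mm


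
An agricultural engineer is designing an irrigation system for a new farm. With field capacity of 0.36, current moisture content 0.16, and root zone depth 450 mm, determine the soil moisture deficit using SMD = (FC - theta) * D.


SMD = (FC - theta) * D
    = (0.36 - 0.16) * 450
    = 0.200 * 450
    = 90 mm


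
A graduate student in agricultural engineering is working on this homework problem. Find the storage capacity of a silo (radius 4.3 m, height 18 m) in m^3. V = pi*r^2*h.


V = pi * r^2 * h
  = pi * 4.3^2 * 18
  = pi * 18.49 * 18
  = 1045.58 m^3


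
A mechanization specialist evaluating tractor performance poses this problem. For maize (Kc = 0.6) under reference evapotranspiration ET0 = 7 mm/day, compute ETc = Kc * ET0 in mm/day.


ETc = Kc * ET0
    = 0.6 * 7
    = 4.20 mm/day


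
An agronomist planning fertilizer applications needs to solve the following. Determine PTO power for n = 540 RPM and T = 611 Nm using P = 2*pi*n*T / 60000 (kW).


P = 2*pi*n*T / 60000
  = 2*pi * 540 * 611 / 60000
  = 2073074.16 / 60000
  = 34.55 kW


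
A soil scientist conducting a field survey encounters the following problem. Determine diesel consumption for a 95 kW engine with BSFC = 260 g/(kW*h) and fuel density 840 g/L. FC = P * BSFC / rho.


FC = P * BSFC / rho_fuel
   = 95 * 260 / 840
   = 24700 / 840
   = 29.40 L/h


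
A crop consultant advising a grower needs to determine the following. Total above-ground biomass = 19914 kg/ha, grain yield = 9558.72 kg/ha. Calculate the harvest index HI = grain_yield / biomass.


HI = grain_yield / biomass
   = 9558.72 / 19914
   = 0.48


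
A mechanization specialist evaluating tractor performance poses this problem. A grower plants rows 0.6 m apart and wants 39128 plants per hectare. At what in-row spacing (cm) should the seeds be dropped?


spacing = 10000 / (row_sp * density)
        = 10000 / (0.6 * 39128)
        = 10000 / 23476.80
        = 0.42595 m = 42.60 cm


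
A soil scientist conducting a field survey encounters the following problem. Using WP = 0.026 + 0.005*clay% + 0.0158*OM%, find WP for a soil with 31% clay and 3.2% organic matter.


WP = 0.026 + 0.005*31 + 0.0158*3.2
   = 0.026 + 0.1550 + 0.0506
   = 0.2316


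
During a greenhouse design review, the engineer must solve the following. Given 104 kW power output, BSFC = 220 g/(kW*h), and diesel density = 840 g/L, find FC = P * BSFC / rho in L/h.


FC = P * BSFC / rho_fuel
   = 104 * 220 / 840
   = 22880 / 840
   = 27.24 L/h


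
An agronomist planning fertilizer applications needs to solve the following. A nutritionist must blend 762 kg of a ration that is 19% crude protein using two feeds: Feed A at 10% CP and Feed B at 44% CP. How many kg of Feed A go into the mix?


parts_A = CP_b - target = 44 - 19 = 25
parts_B = target - CP_a = 19 - 10 = 9
total_parts = 25 + 9 = 34
Feed A = 762 * 25 / 34 = 560.29 kg
Feed B = 762 * 9 / 34 = 201.71 kg

560.29 kg


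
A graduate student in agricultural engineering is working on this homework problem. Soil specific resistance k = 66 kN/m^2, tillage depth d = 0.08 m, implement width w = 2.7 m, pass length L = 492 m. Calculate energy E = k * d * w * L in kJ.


E = k * d * w * L
  = 66 * 0.08 * 2.7 * 492
  = 7013.95 kJ


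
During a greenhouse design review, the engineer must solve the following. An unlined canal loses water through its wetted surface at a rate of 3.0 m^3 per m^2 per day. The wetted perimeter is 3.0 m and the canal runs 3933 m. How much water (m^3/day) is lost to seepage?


S = C * P * L
  = 3.0 * 3.0 * 3933
  = 35397 m^3/day


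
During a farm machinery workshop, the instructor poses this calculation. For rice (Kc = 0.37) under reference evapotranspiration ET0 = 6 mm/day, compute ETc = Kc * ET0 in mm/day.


ETc = Kc * ET0
    = 0.37 * 6
    = 2.22 mm/day


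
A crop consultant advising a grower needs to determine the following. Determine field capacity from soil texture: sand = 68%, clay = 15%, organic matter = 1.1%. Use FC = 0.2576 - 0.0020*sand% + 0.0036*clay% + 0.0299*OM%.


FC = 0.2576 - 0.0020*68 + 0.0036*15 + 0.0299*1.1
   = 0.2576 - 0.1360 + 0.0540 + 0.0329
   = 0.2085


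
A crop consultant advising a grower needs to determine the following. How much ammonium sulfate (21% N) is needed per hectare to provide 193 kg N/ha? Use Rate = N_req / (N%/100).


Rate = N_required / (N_content / 100)
     = 193 / (21 / 100)
     = 193 / 0.21
     = 919.05 kg/ha


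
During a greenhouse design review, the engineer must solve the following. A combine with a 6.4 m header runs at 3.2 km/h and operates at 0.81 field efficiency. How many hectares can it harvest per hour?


C = w * v * eta_f / 10
  = 6.4 * 3.2 * 0.81 / 10
  = 16.59 / 10
  = 1.66 ha/h


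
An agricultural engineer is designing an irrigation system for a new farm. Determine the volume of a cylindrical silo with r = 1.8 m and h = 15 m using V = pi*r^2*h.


V = pi * r^2 * h
  = pi * 1.8^2 * 15
  = pi * 3.24 * 15
  = 152.68 m^3


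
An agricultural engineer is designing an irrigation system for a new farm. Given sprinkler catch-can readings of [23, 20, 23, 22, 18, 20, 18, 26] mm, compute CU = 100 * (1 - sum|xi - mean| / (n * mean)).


xbar = 170 / 8 = 21.250
sum|xi - xbar| = 18
CU = 100 * (1 - 18 / (8 * 21.250))
   = 100 * (1 - 0.1059)
   = 89.41%


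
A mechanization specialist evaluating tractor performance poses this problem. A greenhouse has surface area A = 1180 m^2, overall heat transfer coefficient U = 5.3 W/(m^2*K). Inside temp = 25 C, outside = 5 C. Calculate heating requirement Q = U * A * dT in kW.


dT = 25 - (5) = 20 K
Q = U * A * dT
  = 5.3 * 1180 * 20
  = 125080 W = 125.08 kW


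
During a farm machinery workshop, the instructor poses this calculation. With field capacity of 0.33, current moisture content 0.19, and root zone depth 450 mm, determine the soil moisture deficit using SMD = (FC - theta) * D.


SMD = (FC - theta) * D
    = (0.33 - 0.19) * 450
    = 0.140 * 450
    = 63 mm


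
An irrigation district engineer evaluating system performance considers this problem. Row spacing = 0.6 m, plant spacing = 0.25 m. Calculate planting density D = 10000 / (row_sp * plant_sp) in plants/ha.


D = 10000 / (row_sp * plant_sp)
  = 10000 / (0.6 * 0.25)
  = 10000 / 0.1500
  = 66666.67 plants/ha


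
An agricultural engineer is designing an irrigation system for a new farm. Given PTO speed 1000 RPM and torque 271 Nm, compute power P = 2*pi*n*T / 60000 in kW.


P = 2*pi*n*T / 60000
  = 2*pi * 1000 * 271 / 60000
  = 1702743.22 / 60000
  = 28.38 kW


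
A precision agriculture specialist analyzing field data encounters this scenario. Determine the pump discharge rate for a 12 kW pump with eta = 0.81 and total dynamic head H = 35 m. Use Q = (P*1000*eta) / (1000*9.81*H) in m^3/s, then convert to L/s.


Q = (P * 1000 * eta) / (rho * g * H)
  = (12 * 1000 * 0.81) / (1000 * 9.81 * 35)
  = 9720 / 343350
  = 0.02831 m^3/s = 28.31 L/s


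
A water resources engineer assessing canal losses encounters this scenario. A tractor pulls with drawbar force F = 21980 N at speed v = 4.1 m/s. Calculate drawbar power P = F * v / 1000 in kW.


P = F * v / 1000
  = 21980 * 4.1 / 1000
  = 90118 / 1000
  = 90.12 kW


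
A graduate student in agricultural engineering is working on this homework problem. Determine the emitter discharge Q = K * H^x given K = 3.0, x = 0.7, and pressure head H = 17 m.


Q = K * H^x
  = 3.0 * 17^0.7
  = 3.0 * 7.2663
  = 21.80 L/h


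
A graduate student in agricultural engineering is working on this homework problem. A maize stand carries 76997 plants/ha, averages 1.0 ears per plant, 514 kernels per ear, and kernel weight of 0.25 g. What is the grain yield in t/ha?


Y = density * ears * kernels * kw
  = 76997 * 1.0 * 514 * 0.25 g/ha
  = 9894114.50 g/ha
  = 9894.11 kg/ha = 9.89 t/ha


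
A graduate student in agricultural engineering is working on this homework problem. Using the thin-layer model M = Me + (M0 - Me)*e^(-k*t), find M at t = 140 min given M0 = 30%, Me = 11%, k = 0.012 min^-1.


M = Me + (M0 - Me) * e^(-k*t)
  = 11 + (30 - 11) * e^(-0.012*140)
  = 11 + 19 * e^(-1.680)
  = 11 + 19 * 0.18637
  = 11 + 3.5411
  = 14.54%


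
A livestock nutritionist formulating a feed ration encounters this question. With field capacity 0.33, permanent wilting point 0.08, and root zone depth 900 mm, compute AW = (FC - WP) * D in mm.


AW = (FC - WP) * D
   = (0.33 - 0.08) * 900
   = 0.25 * 900
   = 225 mm


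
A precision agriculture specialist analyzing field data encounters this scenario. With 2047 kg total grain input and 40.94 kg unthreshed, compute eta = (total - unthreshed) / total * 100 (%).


eta = (total - unthreshed) / total * 100
    = (2047 - 40.94) / 2047 * 100
    = 2006.06 / 2047 * 100
    = 98%


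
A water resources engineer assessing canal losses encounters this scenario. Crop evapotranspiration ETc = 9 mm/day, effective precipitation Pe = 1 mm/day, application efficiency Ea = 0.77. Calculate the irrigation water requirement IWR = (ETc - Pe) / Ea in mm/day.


IWR = (ETc - Pe) / Ea
    = (9 - 1) / 0.77
    = 8 / 0.77
    = 10.39 mm/day


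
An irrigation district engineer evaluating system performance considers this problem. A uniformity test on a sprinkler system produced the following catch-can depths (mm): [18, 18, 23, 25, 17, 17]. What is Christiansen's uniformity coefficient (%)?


xbar = 118 / 6 = 19.667
sum|xi - xbar| = 17.333
CU = 100 * (1 - 17.333 / (6 * 19.667))
   = 100 * (1 - 0.1469)
   = 85.31%


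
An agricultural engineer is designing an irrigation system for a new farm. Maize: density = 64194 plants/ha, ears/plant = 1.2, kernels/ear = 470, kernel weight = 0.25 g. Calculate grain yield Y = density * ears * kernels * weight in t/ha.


Y = density * ears * kernels * kw
  = 64194 * 1.2 * 470 * 0.25 g/ha
  = 9051354 g/ha
  = 9051.35 kg/ha = 9.05 t/ha


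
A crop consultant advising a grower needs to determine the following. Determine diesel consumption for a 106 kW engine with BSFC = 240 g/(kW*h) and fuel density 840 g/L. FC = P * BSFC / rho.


FC = P * BSFC / rho_fuel
   = 106 * 240 / 840
   = 25440 / 840
   = 30.29 L/h


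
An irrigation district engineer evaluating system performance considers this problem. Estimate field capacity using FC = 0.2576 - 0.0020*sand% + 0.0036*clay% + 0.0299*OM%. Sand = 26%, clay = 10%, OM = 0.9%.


FC = 0.2576 - 0.0020*26 + 0.0036*10 + 0.0299*0.9
   = 0.2576 - 0.0520 + 0.0360 + 0.0269
   = 0.2685


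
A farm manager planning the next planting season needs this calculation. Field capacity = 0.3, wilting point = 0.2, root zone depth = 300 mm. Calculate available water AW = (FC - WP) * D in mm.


AW = (FC - WP) * D
   = (0.3 - 0.2) * 300
   = 0.10 * 300
   = 30 mm


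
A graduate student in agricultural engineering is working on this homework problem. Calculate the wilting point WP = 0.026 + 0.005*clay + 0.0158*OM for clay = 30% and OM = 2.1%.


WP = 0.026 + 0.005*30 + 0.0158*2.1
   = 0.026 + 0.1500 + 0.0332
   = 0.2092


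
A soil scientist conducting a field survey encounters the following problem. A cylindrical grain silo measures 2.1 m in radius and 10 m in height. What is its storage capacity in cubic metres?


V = pi * r^2 * h
  = pi * 2.1^2 * 10
  = pi * 4.41 * 10
  = 138.54 m^3


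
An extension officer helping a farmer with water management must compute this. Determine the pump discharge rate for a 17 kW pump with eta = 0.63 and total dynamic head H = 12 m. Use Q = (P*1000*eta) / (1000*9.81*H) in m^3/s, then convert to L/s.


Q = (P * 1000 * eta) / (rho * g * H)
  = (17 * 1000 * 0.63) / (1000 * 9.81 * 12)
  = 10710 / 117720
  = 0.09098 m^3/s = 90.98 L/s


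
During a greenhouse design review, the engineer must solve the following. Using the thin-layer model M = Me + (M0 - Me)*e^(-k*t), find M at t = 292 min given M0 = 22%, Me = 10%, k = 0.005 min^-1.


M = Me + (M0 - Me) * e^(-k*t)
  = 10 + (22 - 10) * e^(-0.005*292)
  = 10 + 12 * e^(-1.460)
  = 10 + 12 * 0.23224
  = 10 + 2.7868
  = 12.79%


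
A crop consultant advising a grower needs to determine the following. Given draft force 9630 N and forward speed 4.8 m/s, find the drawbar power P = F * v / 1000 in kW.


P = F * v / 1000
  = 9630 * 4.8 / 1000
  = 46224 / 1000
  = 46.22 kW


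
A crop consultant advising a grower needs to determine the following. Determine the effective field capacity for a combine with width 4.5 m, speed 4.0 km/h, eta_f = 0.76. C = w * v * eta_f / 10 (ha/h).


C = w * v * eta_f / 10
  = 4.5 * 4.0 * 0.76 / 10
  = 13.68 / 10
  = 1.37 ha/h


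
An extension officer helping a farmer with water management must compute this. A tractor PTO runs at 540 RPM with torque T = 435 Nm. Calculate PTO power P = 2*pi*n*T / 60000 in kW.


P = 2*pi*n*T / 60000
  = 2*pi * 540 * 435 / 60000
  = 1475920.23 / 60000
  = 24.60 kW


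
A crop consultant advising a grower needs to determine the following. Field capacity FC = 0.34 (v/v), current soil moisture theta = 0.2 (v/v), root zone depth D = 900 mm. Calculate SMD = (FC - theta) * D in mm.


SMD = (FC - theta) * D
    = (0.34 - 0.2) * 900
    = 0.140 * 900
    = 126 mm


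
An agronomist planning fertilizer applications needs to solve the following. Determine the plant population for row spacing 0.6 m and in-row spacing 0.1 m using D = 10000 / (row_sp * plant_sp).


D = 10000 / (row_sp * plant_sp)
  = 10000 / (0.6 * 0.1)
  = 10000 / 0.0600
  = 166666.67 plants/ha


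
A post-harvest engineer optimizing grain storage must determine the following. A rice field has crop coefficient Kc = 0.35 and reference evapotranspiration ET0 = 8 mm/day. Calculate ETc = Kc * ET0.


ETc = Kc * ET0
    = 0.35 * 8
    = 2.80 mm/day


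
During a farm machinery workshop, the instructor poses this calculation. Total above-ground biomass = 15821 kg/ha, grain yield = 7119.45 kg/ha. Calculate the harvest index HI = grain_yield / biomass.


HI = grain_yield / biomass
   = 7119.45 / 15821
   = 0.45


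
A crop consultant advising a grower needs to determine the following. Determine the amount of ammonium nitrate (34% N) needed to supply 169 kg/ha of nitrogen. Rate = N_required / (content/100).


Rate = N_required / (N_content / 100)
     = 169 / (34 / 100)
     = 169 / 0.34
     = 497.06 kg/ha


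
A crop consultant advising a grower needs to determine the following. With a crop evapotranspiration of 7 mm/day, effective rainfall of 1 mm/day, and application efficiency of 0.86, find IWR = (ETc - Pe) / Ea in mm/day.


IWR = (ETc - Pe) / Ea
    = (7 - 1) / 0.86
    = 6 / 0.86
    = 6.98 mm/day


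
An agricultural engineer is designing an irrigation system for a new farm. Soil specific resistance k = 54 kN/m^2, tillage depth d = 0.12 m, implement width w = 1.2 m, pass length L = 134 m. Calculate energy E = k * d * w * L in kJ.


E = k * d * w * L
  = 54 * 0.12 * 1.2 * 134
  = 1041.98 kJ


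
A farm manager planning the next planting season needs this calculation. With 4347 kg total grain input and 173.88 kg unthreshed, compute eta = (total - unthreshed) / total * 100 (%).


eta = (total - unthreshed) / total * 100
    = (4347 - 173.88) / 4347 * 100
    = 4173.12 / 4347 * 100
    = 96%


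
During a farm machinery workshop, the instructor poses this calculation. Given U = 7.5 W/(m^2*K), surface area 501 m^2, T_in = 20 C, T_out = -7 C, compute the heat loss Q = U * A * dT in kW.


dT = 20 - (-7) = 27 K
Q = U * A * dT
  = 7.5 * 501 * 27
  = 101452.50 W = 101.45 kW


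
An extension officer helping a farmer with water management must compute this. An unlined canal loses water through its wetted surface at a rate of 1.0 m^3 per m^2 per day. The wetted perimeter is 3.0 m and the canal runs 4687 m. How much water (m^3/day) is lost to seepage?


S = C * P * L
  = 1.0 * 3.0 * 4687
  = 14061 m^3/day


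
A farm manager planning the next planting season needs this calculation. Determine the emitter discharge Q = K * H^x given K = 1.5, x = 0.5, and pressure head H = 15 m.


Q = K * H^x
  = 1.5 * 15^0.5
  = 1.5 * 3.8730
  = 5.81 L/h


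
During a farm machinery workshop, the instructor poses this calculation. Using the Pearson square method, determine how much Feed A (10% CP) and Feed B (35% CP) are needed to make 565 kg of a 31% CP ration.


parts_A = CP_b - target = 35 - 31 = 4
parts_B = target - CP_a = 31 - 10 = 21
total_parts = 4 + 21 = 25
Feed A = 565 * 4 / 25 = 90.40 kg
Feed B = 565 * 21 / 25 = 474.60 kg

90.40 kg


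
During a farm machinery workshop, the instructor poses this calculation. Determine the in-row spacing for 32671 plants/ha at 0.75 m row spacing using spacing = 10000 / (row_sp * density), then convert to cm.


spacing = 10000 / (row_sp * density)
        = 10000 / (0.75 * 32671)
        = 10000 / 24503.25
        = 0.40811 m = 40.81 cm


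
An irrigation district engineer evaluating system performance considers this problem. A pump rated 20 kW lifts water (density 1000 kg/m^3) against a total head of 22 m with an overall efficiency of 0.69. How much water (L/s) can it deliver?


Q = (P * 1000 * eta) / (rho * g * H)
  = (20 * 1000 * 0.69) / (1000 * 9.81 * 22)
  = 13800 / 215820
  = 0.06394 m^3/s = 63.94 L/s


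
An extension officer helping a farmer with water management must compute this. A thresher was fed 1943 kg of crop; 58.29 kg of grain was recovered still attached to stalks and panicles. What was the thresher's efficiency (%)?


eta = (total - unthreshed) / total * 100
    = (1943 - 58.29) / 1943 * 100
    = 1884.71 / 1943 * 100
    = 97%


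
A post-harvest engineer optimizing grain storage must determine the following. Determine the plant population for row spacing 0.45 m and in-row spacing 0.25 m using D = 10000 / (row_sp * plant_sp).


D = 10000 / (row_sp * plant_sp)
  = 10000 / (0.45 * 0.25)
  = 10000 / 0.1125
  = 88888.89 plants/ha


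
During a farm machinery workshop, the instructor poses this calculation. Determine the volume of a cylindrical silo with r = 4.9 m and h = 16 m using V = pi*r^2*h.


V = pi * r^2 * h
  = pi * 4.9^2 * 16
  = pi * 24.01 * 16
  = 1206.87 m^3


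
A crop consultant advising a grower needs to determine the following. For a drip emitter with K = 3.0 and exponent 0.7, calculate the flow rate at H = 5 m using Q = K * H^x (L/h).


Q = K * H^x
  = 3.0 * 5^0.7
  = 3.0 * 3.0852
  = 9.26 L/h


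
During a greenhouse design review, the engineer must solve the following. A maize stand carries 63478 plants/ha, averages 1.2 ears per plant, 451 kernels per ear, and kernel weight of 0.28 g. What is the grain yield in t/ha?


Y = density * ears * kernels * kw
  = 63478 * 1.2 * 451 * 0.28 g/ha
  = 9619202.21 g/ha
  = 9619.20 kg/ha = 9.62 t/ha


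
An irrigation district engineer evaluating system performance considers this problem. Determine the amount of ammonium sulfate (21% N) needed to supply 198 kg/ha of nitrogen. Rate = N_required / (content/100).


Rate = N_required / (N_content / 100)
     = 198 / (21 / 100)
     = 198 / 0.21
     = 942.86 kg/ha


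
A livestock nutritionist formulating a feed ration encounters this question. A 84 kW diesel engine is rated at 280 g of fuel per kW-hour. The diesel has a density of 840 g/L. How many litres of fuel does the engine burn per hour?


FC = P * BSFC / rho_fuel
   = 84 * 280 / 840
   = 23520 / 840
   = 28 L/h


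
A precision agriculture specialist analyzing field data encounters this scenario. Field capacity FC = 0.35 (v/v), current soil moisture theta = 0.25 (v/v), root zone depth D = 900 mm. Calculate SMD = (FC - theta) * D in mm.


SMD = (FC - theta) * D
    = (0.35 - 0.25) * 900
    = 0.100 * 900
    = 90 mm


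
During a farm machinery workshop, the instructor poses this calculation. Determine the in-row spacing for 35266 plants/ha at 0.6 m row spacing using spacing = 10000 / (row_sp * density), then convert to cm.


spacing = 10000 / (row_sp * density)
        = 10000 / (0.6 * 35266)
        = 10000 / 21159.60
        = 0.47260 m = 47.26 cm


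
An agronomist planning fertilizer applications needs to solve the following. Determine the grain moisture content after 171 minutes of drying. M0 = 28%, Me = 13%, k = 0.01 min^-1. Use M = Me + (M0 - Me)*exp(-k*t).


M = Me + (M0 - Me) * e^(-k*t)
  = 13 + (28 - 13) * e^(-0.01*171)
  = 13 + 15 * e^(-1.710)
  = 13 + 15 * 0.18087
  = 13 + 2.7130
  = 15.71%


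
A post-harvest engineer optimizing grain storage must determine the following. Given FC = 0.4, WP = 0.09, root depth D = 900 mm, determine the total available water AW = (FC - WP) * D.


AW = (FC - WP) * D
   = (0.4 - 0.09) * 900
   = 0.31 * 900
   = 279 mm


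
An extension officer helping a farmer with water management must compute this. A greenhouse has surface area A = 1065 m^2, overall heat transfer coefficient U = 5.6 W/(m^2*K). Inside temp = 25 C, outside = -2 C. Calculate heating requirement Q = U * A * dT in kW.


dT = 25 - (-2) = 27 K
Q = U * A * dT
  = 5.6 * 1065 * 27
  = 161028 W = 161.03 kW


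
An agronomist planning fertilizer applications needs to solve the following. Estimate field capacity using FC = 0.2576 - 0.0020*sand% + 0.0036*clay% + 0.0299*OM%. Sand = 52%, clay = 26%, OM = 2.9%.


FC = 0.2576 - 0.0020*52 + 0.0036*26 + 0.0299*2.9
   = 0.2576 - 0.1040 + 0.0936 + 0.0867
   = 0.3339


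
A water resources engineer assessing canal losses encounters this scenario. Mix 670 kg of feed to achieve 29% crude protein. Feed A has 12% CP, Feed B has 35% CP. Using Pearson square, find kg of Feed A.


parts_A = CP_b - target = 35 - 29 = 6
parts_B = target - CP_a = 29 - 12 = 17
total_parts = 6 + 17 = 23
Feed A = 670 * 6 / 23 = 174.78 kg
Feed B = 670 * 17 / 23 = 495.22 kg

174.78 kg


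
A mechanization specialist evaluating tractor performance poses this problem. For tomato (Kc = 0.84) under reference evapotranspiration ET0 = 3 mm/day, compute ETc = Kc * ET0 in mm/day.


ETc = Kc * ET0
    = 0.84 * 3
    = 2.52 mm/day


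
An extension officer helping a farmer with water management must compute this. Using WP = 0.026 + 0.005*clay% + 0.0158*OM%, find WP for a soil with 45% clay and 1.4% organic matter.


WP = 0.026 + 0.005*45 + 0.0158*1.4
   = 0.026 + 0.2250 + 0.0221
   = 0.2731


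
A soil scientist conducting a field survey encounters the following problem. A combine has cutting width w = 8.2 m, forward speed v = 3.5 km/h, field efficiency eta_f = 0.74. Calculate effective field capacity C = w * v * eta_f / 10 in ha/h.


C = w * v * eta_f / 10
  = 8.2 * 3.5 * 0.74 / 10
  = 21.24 / 10
  = 2.12 ha/h


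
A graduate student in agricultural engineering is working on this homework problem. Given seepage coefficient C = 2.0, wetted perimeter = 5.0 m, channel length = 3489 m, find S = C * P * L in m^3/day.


S = C * P * L
  = 2.0 * 5.0 * 3489
  = 34890 m^3/day


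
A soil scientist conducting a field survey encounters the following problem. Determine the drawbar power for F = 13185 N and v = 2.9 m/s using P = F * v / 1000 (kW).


P = F * v / 1000
  = 13185 * 2.9 / 1000
  = 38236.50 / 1000
  = 38.24 kW


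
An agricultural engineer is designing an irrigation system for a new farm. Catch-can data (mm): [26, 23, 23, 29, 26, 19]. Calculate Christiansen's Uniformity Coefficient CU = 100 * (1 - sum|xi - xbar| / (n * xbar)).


xbar = 146 / 6 = 24.333
sum|xi - xbar| = 16
CU = 100 * (1 - 16 / (6 * 24.333))
   = 100 * (1 - 0.1096)
   = 89.04%


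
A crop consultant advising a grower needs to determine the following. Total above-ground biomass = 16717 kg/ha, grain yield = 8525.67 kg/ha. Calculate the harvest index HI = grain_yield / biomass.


HI = grain_yield / biomass
   = 8525.67 / 16717
   = 0.51


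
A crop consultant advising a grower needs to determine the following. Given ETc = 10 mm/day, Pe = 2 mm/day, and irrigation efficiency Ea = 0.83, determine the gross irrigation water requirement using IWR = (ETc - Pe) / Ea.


IWR = (ETc - Pe) / Ea
    = (10 - 2) / 0.83
    = 8 / 0.83
    = 9.64 mm/day


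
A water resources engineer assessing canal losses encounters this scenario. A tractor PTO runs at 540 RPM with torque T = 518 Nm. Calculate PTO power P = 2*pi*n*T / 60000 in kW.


P = 2*pi*n*T / 60000
  = 2*pi * 540 * 518 / 60000
  = 1757532.59 / 60000
  = 29.29 kW


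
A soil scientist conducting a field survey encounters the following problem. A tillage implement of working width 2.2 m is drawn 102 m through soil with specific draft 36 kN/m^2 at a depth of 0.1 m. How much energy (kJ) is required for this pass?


E = k * d * w * L
  = 36 * 0.1 * 2.2 * 102
  = 807.84 kJ


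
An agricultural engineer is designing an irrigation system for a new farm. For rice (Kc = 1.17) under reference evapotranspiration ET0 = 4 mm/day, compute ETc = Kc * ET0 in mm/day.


ETc = Kc * ET0
    = 1.17 * 4
    = 4.68 mm/day


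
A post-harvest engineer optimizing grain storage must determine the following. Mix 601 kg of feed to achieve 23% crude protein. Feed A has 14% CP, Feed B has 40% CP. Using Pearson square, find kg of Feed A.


parts_A = CP_b - target = 40 - 23 = 17
parts_B = target - CP_a = 23 - 14 = 9
total_parts = 17 + 9 = 26
Feed A = 601 * 17 / 26 = 392.96 kg
Feed B = 601 * 9 / 26 = 208.04 kg

392.96 kg


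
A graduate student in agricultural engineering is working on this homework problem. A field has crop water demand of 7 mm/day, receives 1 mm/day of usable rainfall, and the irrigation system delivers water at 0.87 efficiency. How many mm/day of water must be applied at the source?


IWR = (ETc - Pe) / Ea
    = (7 - 1) / 0.87
    = 6 / 0.87
    = 6.90 mm/day


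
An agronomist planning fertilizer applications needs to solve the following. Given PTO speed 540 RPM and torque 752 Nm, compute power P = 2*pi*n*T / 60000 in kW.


P = 2*pi*n*T / 60000
  = 2*pi * 540 * 752 / 60000
  = 2551475.89 / 60000
  = 42.52 kW


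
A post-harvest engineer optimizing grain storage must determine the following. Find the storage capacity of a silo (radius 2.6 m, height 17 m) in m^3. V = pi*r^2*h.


V = pi * r^2 * h
  = pi * 2.6^2 * 17
  = pi * 6.76 * 17
  = 361.03 m^3


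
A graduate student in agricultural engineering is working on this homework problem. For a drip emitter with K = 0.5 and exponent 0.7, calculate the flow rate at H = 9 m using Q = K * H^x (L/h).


Q = K * H^x
  = 0.5 * 9^0.7
  = 0.5 * 4.6555
  = 2.33 L/h


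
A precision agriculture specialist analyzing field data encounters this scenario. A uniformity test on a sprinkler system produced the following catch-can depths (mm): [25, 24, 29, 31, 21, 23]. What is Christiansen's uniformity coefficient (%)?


xbar = 153 / 6 = 25.500
sum|xi - xbar| = 18
CU = 100 * (1 - 18 / (6 * 25.500))
   = 100 * (1 - 0.1176)
   = 88.24%


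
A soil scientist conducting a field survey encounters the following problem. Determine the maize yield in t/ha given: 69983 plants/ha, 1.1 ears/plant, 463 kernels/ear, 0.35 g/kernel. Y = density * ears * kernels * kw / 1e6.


Y = density * ears * kernels * kw
  = 69983 * 1.1 * 463 * 0.35 g/ha
  = 12474819.67 g/ha
  = 12474.82 kg/ha = 12.47 t/ha


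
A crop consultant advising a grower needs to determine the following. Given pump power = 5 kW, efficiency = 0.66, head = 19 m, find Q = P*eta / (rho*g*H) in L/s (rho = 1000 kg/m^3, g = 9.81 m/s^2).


Q = (P * 1000 * eta) / (rho * g * H)
  = (5 * 1000 * 0.66) / (1000 * 9.81 * 19)
  = 3300 / 186390
  = 0.01770 m^3/s = 17.70 L/s


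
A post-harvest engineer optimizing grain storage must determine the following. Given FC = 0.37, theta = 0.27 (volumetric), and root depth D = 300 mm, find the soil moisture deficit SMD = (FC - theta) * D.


SMD = (FC - theta) * D
    = (0.37 - 0.27) * 300
    = 0.100 * 300
    = 30 mm


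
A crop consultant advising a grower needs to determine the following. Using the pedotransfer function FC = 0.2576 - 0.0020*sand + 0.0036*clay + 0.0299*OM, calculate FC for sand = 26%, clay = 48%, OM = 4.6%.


FC = 0.2576 - 0.0020*26 + 0.0036*48 + 0.0299*4.6
   = 0.2576 - 0.0520 + 0.1728 + 0.1375
   = 0.5159


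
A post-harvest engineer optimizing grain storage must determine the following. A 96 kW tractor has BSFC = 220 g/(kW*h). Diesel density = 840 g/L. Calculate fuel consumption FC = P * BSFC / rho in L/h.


FC = P * BSFC / rho_fuel
   = 96 * 220 / 840
   = 21120 / 840
   = 25.14 L/h


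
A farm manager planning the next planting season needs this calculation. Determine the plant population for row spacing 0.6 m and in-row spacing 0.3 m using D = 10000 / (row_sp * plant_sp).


D = 10000 / (row_sp * plant_sp)
  = 10000 / (0.6 * 0.3)
  = 10000 / 0.1800
  = 55555.56 plants/ha


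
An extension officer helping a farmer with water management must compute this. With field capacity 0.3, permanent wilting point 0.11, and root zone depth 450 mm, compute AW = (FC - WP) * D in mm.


AW = (FC - WP) * D
   = (0.3 - 0.11) * 450
   = 0.19 * 450
   = 85.50 mm


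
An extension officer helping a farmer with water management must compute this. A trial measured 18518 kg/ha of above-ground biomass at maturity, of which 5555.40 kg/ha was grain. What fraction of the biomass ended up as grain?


HI = grain_yield / biomass
   = 5555.40 / 18518
   = 0.30


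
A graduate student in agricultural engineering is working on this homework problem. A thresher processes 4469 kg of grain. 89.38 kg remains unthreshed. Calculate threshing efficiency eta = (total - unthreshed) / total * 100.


eta = (total - unthreshed) / total * 100
    = (4469 - 89.38) / 4469 * 100
    = 4379.62 / 4469 * 100
    = 98%


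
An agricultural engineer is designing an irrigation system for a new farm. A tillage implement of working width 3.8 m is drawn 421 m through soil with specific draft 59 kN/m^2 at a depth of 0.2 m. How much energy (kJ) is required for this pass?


E = k * d * w * L
  = 59 * 0.2 * 3.8 * 421
  = 18877.64 kJ


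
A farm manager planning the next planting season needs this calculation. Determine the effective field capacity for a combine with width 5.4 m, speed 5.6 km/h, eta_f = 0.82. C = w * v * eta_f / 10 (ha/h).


C = w * v * eta_f / 10
  = 5.4 * 5.6 * 0.82 / 10
  = 24.80 / 10
  = 2.48 ha/h


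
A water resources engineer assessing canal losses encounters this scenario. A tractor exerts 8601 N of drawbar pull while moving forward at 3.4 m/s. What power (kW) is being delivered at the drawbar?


P = F * v / 1000
  = 8601 * 3.4 / 1000
  = 29243.40 / 1000
  = 29.24 kW


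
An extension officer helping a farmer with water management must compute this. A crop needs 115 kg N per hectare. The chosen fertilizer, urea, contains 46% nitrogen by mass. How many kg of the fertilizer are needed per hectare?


Rate = N_required / (N_content / 100)
     = 115 / (46 / 100)
     = 115 / 0.46
     = 250 kg/ha


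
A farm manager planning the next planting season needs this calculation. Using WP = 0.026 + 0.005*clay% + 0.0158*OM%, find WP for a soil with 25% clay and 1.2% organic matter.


WP = 0.026 + 0.005*25 + 0.0158*1.2
   = 0.026 + 0.1250 + 0.0190
   = 0.1700


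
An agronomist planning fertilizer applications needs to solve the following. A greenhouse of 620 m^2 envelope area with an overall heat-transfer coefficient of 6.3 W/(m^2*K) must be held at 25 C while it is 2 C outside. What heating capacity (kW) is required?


dT = 25 - (2) = 23 K
Q = U * A * dT
  = 6.3 * 620 * 23
  = 89838 W = 89.84 kW


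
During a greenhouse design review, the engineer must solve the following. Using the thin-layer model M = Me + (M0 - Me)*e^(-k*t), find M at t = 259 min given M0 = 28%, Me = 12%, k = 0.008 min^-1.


M = Me + (M0 - Me) * e^(-k*t)
  = 12 + (28 - 12) * e^(-0.008*259)
  = 12 + 16 * e^(-2.072)
  = 12 + 16 * 0.12593
  = 12 + 2.0149
  = 14.01%


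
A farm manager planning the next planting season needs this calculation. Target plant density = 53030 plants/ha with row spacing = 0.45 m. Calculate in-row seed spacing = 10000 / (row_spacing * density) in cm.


spacing = 10000 / (row_sp * density)
        = 10000 / (0.45 * 53030)
        = 10000 / 23863.50
        = 0.41905 m = 41.91 cm


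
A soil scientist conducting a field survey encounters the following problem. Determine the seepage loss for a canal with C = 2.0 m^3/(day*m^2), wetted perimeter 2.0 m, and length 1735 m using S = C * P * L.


S = C * P * L
  = 2.0 * 2.0 * 1735
  = 6940 m^3/day


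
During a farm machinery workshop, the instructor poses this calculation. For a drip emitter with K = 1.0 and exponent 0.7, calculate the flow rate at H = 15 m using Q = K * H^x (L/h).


Q = K * H^x
  = 1.0 * 15^0.7
  = 1.0 * 6.6568
  = 6.66 L/h


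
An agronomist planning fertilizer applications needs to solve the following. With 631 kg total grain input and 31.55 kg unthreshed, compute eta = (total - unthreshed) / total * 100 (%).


eta = (total - unthreshed) / total * 100
    = (631 - 31.55) / 631 * 100
    = 599.45 / 631 * 100
    = 95%


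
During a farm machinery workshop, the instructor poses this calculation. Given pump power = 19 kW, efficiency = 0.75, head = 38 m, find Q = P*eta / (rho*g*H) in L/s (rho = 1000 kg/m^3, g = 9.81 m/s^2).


Q = (P * 1000 * eta) / (rho * g * H)
  = (19 * 1000 * 0.75) / (1000 * 9.81 * 38)
  = 14250 / 372780
  = 0.03823 m^3/s = 38.23 L/s


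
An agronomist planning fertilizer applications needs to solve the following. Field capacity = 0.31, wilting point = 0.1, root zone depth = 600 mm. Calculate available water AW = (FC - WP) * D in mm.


AW = (FC - WP) * D
   = (0.31 - 0.1) * 600
   = 0.21 * 600
   = 126 mm


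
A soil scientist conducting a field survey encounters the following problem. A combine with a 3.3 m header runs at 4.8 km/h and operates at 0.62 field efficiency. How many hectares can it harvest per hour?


C = w * v * eta_f / 10
  = 3.3 * 4.8 * 0.62 / 10
  = 9.82 / 10
  = 0.98 ha/h


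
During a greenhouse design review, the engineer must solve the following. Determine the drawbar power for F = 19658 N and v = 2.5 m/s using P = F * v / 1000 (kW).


P = F * v / 1000
  = 19658 * 2.5 / 1000
  = 49145 / 1000
  = 49.15 kW


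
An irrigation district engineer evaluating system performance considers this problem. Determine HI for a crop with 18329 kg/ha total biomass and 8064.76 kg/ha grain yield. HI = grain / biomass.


HI = grain_yield / biomass
   = 8064.76 / 18329
   = 0.44


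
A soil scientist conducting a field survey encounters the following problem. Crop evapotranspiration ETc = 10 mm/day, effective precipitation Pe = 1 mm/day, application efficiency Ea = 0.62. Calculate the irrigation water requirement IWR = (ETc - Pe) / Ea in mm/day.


IWR = (ETc - Pe) / Ea
    = (10 - 1) / 0.62
    = 9 / 0.62
    = 14.52 mm/day


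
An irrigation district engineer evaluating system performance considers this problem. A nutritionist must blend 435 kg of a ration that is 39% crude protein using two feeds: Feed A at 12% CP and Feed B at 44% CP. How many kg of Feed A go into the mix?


parts_A = CP_b - target = 44 - 39 = 5
parts_B = target - CP_a = 39 - 12 = 27
total_parts = 5 + 27 = 32
Feed A = 435 * 5 / 32 = 67.97 kg
Feed B = 435 * 27 / 32 = 367.03 kg

67.97 kg


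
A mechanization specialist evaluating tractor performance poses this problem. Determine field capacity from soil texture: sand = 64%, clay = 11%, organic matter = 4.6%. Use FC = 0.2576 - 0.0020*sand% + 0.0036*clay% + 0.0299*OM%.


FC = 0.2576 - 0.0020*64 + 0.0036*11 + 0.0299*4.6
   = 0.2576 - 0.1280 + 0.0396 + 0.1375
   = 0.3067


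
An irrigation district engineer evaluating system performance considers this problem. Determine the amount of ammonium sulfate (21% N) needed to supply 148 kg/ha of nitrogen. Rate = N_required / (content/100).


Rate = N_required / (N_content / 100)
     = 148 / (21 / 100)
     = 148 / 0.21
     = 704.76 kg/ha


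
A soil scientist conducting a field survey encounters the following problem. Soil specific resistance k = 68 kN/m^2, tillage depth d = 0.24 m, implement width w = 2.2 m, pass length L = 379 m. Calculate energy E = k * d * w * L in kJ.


E = k * d * w * L
  = 68 * 0.24 * 2.2 * 379
  = 13607.62 kJ


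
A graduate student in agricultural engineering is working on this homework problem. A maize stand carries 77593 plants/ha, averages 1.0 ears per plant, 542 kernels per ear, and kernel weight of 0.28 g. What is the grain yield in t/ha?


Y = density * ears * kernels * kw
  = 77593 * 1.0 * 542 * 0.28 g/ha
  = 11775513.68 g/ha
  = 11775.51 kg/ha = 11.78 t/ha


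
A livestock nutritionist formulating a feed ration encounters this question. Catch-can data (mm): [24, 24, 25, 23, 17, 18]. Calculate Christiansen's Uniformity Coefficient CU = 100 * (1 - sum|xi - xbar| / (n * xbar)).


xbar = 131 / 6 = 21.833
sum|xi - xbar| = 17.333
CU = 100 * (1 - 17.333 / (6 * 21.833))
   = 100 * (1 - 0.1323)
   = 86.77%


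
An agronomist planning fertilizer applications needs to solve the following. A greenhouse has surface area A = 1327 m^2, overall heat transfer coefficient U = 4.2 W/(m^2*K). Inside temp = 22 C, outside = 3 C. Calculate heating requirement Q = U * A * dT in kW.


dT = 22 - (3) = 19 K
Q = U * A * dT
  = 4.2 * 1327 * 19
  = 105894.60 W = 105.89 kW


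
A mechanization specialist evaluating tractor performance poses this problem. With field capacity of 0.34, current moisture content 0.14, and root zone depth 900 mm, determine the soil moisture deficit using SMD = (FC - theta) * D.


SMD = (FC - theta) * D
    = (0.34 - 0.14) * 900
    = 0.200 * 900
    = 180 mm


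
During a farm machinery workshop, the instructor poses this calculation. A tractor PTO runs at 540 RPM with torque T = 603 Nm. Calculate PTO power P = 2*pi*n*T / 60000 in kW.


P = 2*pi*n*T / 60000
  = 2*pi * 540 * 603 / 60000
  = 2045930.80 / 60000
  = 34.10 kW


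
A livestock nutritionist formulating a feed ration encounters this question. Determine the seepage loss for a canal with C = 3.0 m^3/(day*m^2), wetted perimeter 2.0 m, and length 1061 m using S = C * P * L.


S = C * P * L
  = 3.0 * 2.0 * 1061
  = 6366 m^3/day
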